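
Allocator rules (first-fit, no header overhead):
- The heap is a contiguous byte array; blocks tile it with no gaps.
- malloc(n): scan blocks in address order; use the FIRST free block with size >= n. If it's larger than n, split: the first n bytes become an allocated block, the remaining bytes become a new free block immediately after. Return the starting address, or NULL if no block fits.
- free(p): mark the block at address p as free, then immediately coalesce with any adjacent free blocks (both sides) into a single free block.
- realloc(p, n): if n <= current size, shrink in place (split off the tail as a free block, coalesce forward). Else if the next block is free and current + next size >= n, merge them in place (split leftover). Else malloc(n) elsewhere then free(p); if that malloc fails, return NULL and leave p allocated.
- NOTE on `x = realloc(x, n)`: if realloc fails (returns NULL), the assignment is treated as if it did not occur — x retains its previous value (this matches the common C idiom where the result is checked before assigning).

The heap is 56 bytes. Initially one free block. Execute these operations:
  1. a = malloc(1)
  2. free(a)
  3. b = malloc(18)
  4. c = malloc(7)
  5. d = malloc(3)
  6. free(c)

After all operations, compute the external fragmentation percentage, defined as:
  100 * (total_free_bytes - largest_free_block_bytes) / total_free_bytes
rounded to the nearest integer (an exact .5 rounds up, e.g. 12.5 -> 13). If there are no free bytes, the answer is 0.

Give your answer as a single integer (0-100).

Op 1: a = malloc(1) -> a = 0; heap: [0-0 ALLOC][1-55 FREE]
Op 2: free(a) -> (freed a); heap: [0-55 FREE]
Op 3: b = malloc(18) -> b = 0; heap: [0-17 ALLOC][18-55 FREE]
Op 4: c = malloc(7) -> c = 18; heap: [0-17 ALLOC][18-24 ALLOC][25-55 FREE]
Op 5: d = malloc(3) -> d = 25; heap: [0-17 ALLOC][18-24 ALLOC][25-27 ALLOC][28-55 FREE]
Op 6: free(c) -> (freed c); heap: [0-17 ALLOC][18-24 FREE][25-27 ALLOC][28-55 FREE]
Free blocks: [7 28] total_free=35 largest=28 -> 100*(35-28)/35 = 700/35 = 20

Answer: 20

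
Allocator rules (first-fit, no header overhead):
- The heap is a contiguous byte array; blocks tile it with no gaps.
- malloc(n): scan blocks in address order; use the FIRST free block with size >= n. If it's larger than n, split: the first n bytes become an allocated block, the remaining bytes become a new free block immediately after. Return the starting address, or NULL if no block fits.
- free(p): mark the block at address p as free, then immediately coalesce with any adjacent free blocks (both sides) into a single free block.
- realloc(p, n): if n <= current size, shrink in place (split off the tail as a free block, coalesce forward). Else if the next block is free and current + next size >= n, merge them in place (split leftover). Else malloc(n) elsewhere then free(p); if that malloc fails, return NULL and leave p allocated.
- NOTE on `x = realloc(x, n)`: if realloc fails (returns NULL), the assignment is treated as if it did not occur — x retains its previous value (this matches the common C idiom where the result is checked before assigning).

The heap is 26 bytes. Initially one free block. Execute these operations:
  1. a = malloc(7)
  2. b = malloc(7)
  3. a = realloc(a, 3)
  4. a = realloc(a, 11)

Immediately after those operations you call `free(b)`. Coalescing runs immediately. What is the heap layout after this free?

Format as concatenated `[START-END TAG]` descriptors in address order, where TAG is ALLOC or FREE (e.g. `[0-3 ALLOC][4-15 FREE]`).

Op 1: a = malloc(7) -> a = 0; heap: [0-6 ALLOC][7-25 FREE]
Op 2: b = malloc(7) -> b = 7; heap: [0-6 ALLOC][7-13 ALLOC][14-25 FREE]
Op 3: a = realloc(a, 3) -> a = 0; heap: [0-2 ALLOC][3-6 FREE][7-13 ALLOC][14-25 FREE]
Op 4: a = realloc(a, 11) -> a = 14; heap: [0-6 FREE][7-13 ALLOC][14-24 ALLOC][25-25 FREE]
free(b): b = 7 -> block [7-13 ALLOC]; mark free, coalesce with adjacent free neighbors -> [0-13 FREE][14-24 ALLOC][25-25 FREE]

Answer: [0-13 FREE][14-24 ALLOC][25-25 FREE]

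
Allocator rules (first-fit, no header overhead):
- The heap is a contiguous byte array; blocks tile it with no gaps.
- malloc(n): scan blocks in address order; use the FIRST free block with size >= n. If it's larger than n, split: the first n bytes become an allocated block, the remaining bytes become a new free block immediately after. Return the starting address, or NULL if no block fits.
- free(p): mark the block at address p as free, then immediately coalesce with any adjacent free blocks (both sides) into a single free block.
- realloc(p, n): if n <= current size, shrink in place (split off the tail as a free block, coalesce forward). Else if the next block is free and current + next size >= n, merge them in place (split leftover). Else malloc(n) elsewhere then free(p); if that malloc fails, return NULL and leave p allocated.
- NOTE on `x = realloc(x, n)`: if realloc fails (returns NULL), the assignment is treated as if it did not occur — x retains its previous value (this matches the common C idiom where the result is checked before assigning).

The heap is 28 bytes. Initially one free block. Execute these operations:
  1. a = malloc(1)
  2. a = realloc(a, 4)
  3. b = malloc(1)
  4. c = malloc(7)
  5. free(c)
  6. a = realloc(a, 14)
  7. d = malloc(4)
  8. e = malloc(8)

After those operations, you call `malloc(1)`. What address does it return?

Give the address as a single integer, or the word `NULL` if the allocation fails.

Op 1: a = malloc(1) -> a = 0; heap: [0-0 ALLOC][1-27 FREE]
Op 2: a = realloc(a, 4) -> a = 0; heap: [0-3 ALLOC][4-27 FREE]
Op 3: b = malloc(1) -> b = 4; heap: [0-3 ALLOC][4-4 ALLOC][5-27 FREE]
Op 4: c = malloc(7) -> c = 5; heap: [0-3 ALLOC][4-4 ALLOC][5-11 ALLOC][12-27 FREE]
Op 5: free(c) -> (freed c); heap: [0-3 ALLOC][4-4 ALLOC][5-27 FREE]
Op 6: a = realloc(a, 14) -> a = 5; heap: [0-3 FREE][4-4 ALLOC][5-18 ALLOC][19-27 FREE]
Op 7: d = malloc(4) -> d = 0; heap: [0-3 ALLOC][4-4 ALLOC][5-18 ALLOC][19-27 FREE]
Op 8: e = malloc(8) -> e = 19; heap: [0-3 ALLOC][4-4 ALLOC][5-18 ALLOC][19-26 ALLOC][27-27 FREE]
malloc(1): first-fit scan over [0-3 ALLOC][4-4 ALLOC][5-18 ALLOC][19-26 ALLOC][27-27 FREE] -> 27

Answer: 27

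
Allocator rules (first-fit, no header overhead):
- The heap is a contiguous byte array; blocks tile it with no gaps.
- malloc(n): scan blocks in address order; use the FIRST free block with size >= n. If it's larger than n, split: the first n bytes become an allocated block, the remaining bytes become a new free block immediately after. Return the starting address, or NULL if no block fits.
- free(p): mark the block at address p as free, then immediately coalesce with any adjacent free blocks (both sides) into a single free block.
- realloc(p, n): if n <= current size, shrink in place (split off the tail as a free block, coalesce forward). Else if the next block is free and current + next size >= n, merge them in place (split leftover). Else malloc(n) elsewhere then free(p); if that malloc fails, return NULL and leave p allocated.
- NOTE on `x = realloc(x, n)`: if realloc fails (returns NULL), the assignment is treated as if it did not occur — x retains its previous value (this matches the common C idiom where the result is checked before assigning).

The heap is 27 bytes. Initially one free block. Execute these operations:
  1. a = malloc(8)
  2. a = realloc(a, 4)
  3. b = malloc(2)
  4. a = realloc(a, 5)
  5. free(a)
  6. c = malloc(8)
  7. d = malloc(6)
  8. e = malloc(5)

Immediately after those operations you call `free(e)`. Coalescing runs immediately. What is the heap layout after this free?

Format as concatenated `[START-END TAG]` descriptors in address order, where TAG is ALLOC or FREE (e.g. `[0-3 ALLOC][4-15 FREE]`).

Answer: [0-3 FREE][4-5 ALLOC][6-13 ALLOC][14-19 ALLOC][20-26 FREE]

Derivation:
Op 1: a = malloc(8) -> a = 0; heap: [0-7 ALLOC][8-26 FREE]
Op 2: a = realloc(a, 4) -> a = 0; heap: [0-3 ALLOC][4-26 FREE]
Op 3: b = malloc(2) -> b = 4; heap: [0-3 ALLOC][4-5 ALLOC][6-26 FREE]
Op 4: a = realloc(a, 5) -> a = 6; heap: [0-3 FREE][4-5 ALLOC][6-10 ALLOC][11-26 FREE]
Op 5: free(a) -> (freed a); heap: [0-3 FREE][4-5 ALLOC][6-26 FREE]
Op 6: c = malloc(8) -> c = 6; heap: [0-3 FREE][4-5 ALLOC][6-13 ALLOC][14-26 FREE]
Op 7: d = malloc(6) -> d = 14; heap: [0-3 FREE][4-5 ALLOC][6-13 ALLOC][14-19 ALLOC][20-26 FREE]
Op 8: e = malloc(5) -> e = 20; heap: [0-3 FREE][4-5 ALLOC][6-13 ALLOC][14-19 ALLOC][20-24 ALLOC][25-26 FREE]
free(e): e = 20 -> block [20-24 ALLOC]; mark free, coalesce with adjacent free neighbors -> [0-3 FREE][4-5 ALLOC][6-13 ALLOC][14-19 ALLOC][20-26 FREE]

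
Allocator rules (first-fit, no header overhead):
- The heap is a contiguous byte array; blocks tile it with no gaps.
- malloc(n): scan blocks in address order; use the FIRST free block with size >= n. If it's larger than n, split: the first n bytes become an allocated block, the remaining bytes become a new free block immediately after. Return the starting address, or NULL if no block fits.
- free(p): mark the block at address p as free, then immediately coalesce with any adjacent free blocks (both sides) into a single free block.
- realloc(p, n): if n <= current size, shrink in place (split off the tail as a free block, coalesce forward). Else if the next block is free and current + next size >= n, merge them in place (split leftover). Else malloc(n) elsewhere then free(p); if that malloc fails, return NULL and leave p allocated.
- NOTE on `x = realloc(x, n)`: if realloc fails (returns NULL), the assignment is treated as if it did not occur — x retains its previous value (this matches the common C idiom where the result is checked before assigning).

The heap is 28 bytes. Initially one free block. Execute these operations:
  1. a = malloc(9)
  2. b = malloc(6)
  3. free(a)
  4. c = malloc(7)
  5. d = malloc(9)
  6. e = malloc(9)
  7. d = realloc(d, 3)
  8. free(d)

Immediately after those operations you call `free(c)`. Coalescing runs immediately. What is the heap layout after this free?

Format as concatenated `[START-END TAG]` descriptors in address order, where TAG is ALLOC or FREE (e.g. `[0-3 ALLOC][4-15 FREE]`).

Answer: [0-8 FREE][9-14 ALLOC][15-27 FREE]

Derivation:
Op 1: a = malloc(9) -> a = 0; heap: [0-8 ALLOC][9-27 FREE]
Op 2: b = malloc(6) -> b = 9; heap: [0-8 ALLOC][9-14 ALLOC][15-27 FREE]
Op 3: free(a) -> (freed a); heap: [0-8 FREE][9-14 ALLOC][15-27 FREE]
Op 4: c = malloc(7) -> c = 0; heap: [0-6 ALLOC][7-8 FREE][9-14 ALLOC][15-27 FREE]
Op 5: d = malloc(9) -> d = 15; heap: [0-6 ALLOC][7-8 FREE][9-14 ALLOC][15-23 ALLOC][24-27 FREE]
Op 6: e = malloc(9) -> e = NULL; heap: [0-6 ALLOC][7-8 FREE][9-14 ALLOC][15-23 ALLOC][24-27 FREE]
Op 7: d = realloc(d, 3) -> d = 15; heap: [0-6 ALLOC][7-8 FREE][9-14 ALLOC][15-17 ALLOC][18-27 FREE]
Op 8: free(d) -> (freed d); heap: [0-6 ALLOC][7-8 FREE][9-14 ALLOC][15-27 FREE]
free(c): c = 0 -> block [0-6 ALLOC]; mark free, coalesce with adjacent free neighbors -> [0-8 FREE][9-14 ALLOC][15-27 FREE]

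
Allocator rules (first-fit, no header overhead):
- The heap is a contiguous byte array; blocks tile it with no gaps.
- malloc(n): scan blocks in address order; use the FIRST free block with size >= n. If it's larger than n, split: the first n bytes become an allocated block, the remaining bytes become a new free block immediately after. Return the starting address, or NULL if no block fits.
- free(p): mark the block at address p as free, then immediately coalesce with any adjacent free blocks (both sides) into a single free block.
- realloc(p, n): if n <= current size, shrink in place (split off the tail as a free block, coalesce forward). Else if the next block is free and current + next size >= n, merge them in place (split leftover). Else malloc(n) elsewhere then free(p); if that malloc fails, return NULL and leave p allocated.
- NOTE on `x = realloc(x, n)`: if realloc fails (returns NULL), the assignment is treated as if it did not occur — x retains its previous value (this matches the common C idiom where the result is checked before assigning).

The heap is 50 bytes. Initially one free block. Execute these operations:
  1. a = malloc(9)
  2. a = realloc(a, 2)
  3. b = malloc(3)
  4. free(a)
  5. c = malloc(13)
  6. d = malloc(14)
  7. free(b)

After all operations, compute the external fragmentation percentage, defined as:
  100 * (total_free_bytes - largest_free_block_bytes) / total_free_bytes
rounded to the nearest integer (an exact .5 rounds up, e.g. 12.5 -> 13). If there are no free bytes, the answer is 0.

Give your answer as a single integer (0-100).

Answer: 22

Derivation:
Op 1: a = malloc(9) -> a = 0; heap: [0-8 ALLOC][9-49 FREE]
Op 2: a = realloc(a, 2) -> a = 0; heap: [0-1 ALLOC][2-49 FREE]
Op 3: b = malloc(3) -> b = 2; heap: [0-1 ALLOC][2-4 ALLOC][5-49 FREE]
Op 4: free(a) -> (freed a); heap: [0-1 FREE][2-4 ALLOC][5-49 FREE]
Op 5: c = malloc(13) -> c = 5; heap: [0-1 FREE][2-4 ALLOC][5-17 ALLOC][18-49 FREE]
Op 6: d = malloc(14) -> d = 18; heap: [0-1 FREE][2-4 ALLOC][5-17 ALLOC][18-31 ALLOC][32-49 FREE]
Op 7: free(b) -> (freed b); heap: [0-4 FREE][5-17 ALLOC][18-31 ALLOC][32-49 FREE]
Free blocks: [5 18] total_free=23 largest=18 -> 100*(23-18)/23 = 500/23 ≈ 21.739 -> rounds to 22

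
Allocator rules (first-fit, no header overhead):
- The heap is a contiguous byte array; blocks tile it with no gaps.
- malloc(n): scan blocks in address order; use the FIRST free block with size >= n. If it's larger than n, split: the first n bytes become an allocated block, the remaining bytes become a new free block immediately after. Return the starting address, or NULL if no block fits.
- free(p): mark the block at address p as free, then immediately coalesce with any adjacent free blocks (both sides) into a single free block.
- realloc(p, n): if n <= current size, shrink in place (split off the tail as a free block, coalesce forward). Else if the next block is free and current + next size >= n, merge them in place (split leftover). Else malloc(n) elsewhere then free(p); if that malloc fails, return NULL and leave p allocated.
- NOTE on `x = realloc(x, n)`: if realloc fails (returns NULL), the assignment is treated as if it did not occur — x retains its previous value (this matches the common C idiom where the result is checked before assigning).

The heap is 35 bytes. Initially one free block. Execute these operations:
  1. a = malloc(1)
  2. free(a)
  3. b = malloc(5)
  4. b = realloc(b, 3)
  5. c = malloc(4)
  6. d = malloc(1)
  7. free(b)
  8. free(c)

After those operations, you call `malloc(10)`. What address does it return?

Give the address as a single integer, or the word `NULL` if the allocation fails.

Op 1: a = malloc(1) -> a = 0; heap: [0-0 ALLOC][1-34 FREE]
Op 2: free(a) -> (freed a); heap: [0-34 FREE]
Op 3: b = malloc(5) -> b = 0; heap: [0-4 ALLOC][5-34 FREE]
Op 4: b = realloc(b, 3) -> b = 0; heap: [0-2 ALLOC][3-34 FREE]
Op 5: c = malloc(4) -> c = 3; heap: [0-2 ALLOC][3-6 ALLOC][7-34 FREE]
Op 6: d = malloc(1) -> d = 7; heap: [0-2 ALLOC][3-6 ALLOC][7-7 ALLOC][8-34 FREE]
Op 7: free(b) -> (freed b); heap: [0-2 FREE][3-6 ALLOC][7-7 ALLOC][8-34 FREE]
Op 8: free(c) -> (freed c); heap: [0-6 FREE][7-7 ALLOC][8-34 FREE]
malloc(10): first-fit scan over [0-6 FREE][7-7 ALLOC][8-34 FREE] -> 8

Answer: 8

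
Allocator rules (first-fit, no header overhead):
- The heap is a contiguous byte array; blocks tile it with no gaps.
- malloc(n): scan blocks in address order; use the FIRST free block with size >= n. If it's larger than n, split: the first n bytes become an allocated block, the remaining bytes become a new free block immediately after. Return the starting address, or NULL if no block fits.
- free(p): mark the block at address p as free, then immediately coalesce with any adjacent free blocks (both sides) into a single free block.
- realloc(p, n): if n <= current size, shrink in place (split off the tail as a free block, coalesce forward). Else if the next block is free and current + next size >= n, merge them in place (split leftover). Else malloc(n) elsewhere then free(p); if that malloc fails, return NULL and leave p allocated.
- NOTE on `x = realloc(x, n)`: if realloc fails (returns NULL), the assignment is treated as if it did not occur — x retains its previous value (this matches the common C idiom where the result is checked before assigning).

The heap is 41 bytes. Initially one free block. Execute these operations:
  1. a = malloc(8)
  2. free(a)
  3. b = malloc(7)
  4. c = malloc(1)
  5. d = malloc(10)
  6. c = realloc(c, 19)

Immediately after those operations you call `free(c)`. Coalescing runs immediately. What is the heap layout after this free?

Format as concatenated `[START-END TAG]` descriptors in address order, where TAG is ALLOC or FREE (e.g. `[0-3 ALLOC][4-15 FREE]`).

Op 1: a = malloc(8) -> a = 0; heap: [0-7 ALLOC][8-40 FREE]
Op 2: free(a) -> (freed a); heap: [0-40 FREE]
Op 3: b = malloc(7) -> b = 0; heap: [0-6 ALLOC][7-40 FREE]
Op 4: c = malloc(1) -> c = 7; heap: [0-6 ALLOC][7-7 ALLOC][8-40 FREE]
Op 5: d = malloc(10) -> d = 8; heap: [0-6 ALLOC][7-7 ALLOC][8-17 ALLOC][18-40 FREE]
Op 6: c = realloc(c, 19) -> c = 18; heap: [0-6 ALLOC][7-7 FREE][8-17 ALLOC][18-36 ALLOC][37-40 FREE]
free(c): c = 18 -> block [18-36 ALLOC]; mark free, coalesce with adjacent free neighbors -> [0-6 ALLOC][7-7 FREE][8-17 ALLOC][18-40 FREE]

Answer: [0-6 ALLOC][7-7 FREE][8-17 ALLOC][18-40 FREE]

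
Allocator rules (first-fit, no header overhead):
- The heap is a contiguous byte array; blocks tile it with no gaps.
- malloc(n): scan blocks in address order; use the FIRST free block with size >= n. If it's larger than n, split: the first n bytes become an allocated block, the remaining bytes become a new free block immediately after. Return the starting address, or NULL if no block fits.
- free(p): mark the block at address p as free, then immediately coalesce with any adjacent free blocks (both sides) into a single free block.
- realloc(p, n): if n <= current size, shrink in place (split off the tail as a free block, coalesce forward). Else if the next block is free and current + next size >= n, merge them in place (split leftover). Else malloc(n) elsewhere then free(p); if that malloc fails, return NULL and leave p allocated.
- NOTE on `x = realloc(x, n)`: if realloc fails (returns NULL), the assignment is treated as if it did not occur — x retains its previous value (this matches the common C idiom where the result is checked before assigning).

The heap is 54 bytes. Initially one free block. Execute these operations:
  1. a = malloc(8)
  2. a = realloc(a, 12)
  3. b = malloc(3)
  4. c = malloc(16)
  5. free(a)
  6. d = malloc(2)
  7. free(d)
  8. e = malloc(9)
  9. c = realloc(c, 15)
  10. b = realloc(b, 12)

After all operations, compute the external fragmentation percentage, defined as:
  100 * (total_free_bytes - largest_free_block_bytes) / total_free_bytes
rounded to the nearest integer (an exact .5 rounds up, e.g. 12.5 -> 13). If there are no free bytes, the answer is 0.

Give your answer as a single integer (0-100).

Answer: 33

Derivation:
Op 1: a = malloc(8) -> a = 0; heap: [0-7 ALLOC][8-53 FREE]
Op 2: a = realloc(a, 12) -> a = 0; heap: [0-11 ALLOC][12-53 FREE]
Op 3: b = malloc(3) -> b = 12; heap: [0-11 ALLOC][12-14 ALLOC][15-53 FREE]
Op 4: c = malloc(16) -> c = 15; heap: [0-11 ALLOC][12-14 ALLOC][15-30 ALLOC][31-53 FREE]
Op 5: free(a) -> (freed a); heap: [0-11 FREE][12-14 ALLOC][15-30 ALLOC][31-53 FREE]
Op 6: d = malloc(2) -> d = 0; heap: [0-1 ALLOC][2-11 FREE][12-14 ALLOC][15-30 ALLOC][31-53 FREE]
Op 7: free(d) -> (freed d); heap: [0-11 FREE][12-14 ALLOC][15-30 ALLOC][31-53 FREE]
Op 8: e = malloc(9) -> e = 0; heap: [0-8 ALLOC][9-11 FREE][12-14 ALLOC][15-30 ALLOC][31-53 FREE]
Op 9: c = realloc(c, 15) -> c = 15; heap: [0-8 ALLOC][9-11 FREE][12-14 ALLOC][15-29 ALLOC][30-53 FREE]
Op 10: b = realloc(b, 12) -> b = 30; heap: [0-8 ALLOC][9-14 FREE][15-29 ALLOC][30-41 ALLOC][42-53 FREE]
Free blocks: [6 12] total_free=18 largest=12 -> 100*(18-12)/18 = 600/18 ≈ 33.333 -> rounds to 33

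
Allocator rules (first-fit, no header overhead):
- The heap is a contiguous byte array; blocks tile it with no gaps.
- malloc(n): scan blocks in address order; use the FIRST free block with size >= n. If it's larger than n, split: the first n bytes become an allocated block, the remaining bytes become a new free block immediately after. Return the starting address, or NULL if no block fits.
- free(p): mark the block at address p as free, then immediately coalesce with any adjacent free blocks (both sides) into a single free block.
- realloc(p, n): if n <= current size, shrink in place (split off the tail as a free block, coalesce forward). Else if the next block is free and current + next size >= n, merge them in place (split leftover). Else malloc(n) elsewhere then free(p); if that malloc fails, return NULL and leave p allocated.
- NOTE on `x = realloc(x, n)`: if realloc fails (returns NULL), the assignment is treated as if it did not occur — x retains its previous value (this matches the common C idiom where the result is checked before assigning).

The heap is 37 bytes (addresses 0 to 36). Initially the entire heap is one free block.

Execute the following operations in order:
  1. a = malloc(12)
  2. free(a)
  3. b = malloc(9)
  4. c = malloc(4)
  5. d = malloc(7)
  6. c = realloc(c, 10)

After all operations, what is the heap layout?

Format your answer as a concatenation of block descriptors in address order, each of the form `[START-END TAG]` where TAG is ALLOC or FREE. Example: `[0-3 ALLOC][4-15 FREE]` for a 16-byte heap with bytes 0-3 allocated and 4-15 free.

Op 1: a = malloc(12) -> a = 0; heap: [0-11 ALLOC][12-36 FREE]
Op 2: free(a) -> (freed a); heap: [0-36 FREE]
Op 3: b = malloc(9) -> b = 0; heap: [0-8 ALLOC][9-36 FREE]
Op 4: c = malloc(4) -> c = 9; heap: [0-8 ALLOC][9-12 ALLOC][13-36 FREE]
Op 5: d = malloc(7) -> d = 13; heap: [0-8 ALLOC][9-12 ALLOC][13-19 ALLOC][20-36 FREE]
Op 6: c = realloc(c, 10) -> c = 20; heap: [0-8 ALLOC][9-12 FREE][13-19 ALLOC][20-29 ALLOC][30-36 FREE]

Answer: [0-8 ALLOC][9-12 FREE][13-19 ALLOC][20-29 ALLOC][30-36 FREE]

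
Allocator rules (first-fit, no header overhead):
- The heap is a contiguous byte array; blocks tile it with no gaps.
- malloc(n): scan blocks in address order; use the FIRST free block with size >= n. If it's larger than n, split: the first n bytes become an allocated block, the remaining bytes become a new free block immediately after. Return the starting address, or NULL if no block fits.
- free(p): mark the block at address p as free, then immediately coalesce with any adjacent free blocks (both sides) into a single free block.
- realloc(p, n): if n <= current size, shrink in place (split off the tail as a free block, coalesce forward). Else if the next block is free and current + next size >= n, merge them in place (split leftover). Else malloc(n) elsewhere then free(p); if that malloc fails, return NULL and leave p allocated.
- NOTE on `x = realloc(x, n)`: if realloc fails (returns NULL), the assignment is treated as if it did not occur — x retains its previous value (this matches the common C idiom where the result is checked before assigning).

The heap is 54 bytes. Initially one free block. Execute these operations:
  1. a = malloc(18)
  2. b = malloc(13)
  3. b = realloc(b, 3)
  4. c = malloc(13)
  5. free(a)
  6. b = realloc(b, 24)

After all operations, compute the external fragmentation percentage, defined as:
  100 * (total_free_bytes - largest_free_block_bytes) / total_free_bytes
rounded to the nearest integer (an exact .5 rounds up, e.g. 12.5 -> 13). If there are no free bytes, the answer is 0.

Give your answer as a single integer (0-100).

Op 1: a = malloc(18) -> a = 0; heap: [0-17 ALLOC][18-53 FREE]
Op 2: b = malloc(13) -> b = 18; heap: [0-17 ALLOC][18-30 ALLOC][31-53 FREE]
Op 3: b = realloc(b, 3) -> b = 18; heap: [0-17 ALLOC][18-20 ALLOC][21-53 FREE]
Op 4: c = malloc(13) -> c = 21; heap: [0-17 ALLOC][18-20 ALLOC][21-33 ALLOC][34-53 FREE]
Op 5: free(a) -> (freed a); heap: [0-17 FREE][18-20 ALLOC][21-33 ALLOC][34-53 FREE]
Op 6: b = realloc(b, 24) -> NULL (b unchanged); heap: [0-17 FREE][18-20 ALLOC][21-33 ALLOC][34-53 FREE]
Free blocks: [18 20] total_free=38 largest=20 -> 100*(38-20)/38 = 1800/38 ≈ 47.368 -> rounds to 47

Answer: 47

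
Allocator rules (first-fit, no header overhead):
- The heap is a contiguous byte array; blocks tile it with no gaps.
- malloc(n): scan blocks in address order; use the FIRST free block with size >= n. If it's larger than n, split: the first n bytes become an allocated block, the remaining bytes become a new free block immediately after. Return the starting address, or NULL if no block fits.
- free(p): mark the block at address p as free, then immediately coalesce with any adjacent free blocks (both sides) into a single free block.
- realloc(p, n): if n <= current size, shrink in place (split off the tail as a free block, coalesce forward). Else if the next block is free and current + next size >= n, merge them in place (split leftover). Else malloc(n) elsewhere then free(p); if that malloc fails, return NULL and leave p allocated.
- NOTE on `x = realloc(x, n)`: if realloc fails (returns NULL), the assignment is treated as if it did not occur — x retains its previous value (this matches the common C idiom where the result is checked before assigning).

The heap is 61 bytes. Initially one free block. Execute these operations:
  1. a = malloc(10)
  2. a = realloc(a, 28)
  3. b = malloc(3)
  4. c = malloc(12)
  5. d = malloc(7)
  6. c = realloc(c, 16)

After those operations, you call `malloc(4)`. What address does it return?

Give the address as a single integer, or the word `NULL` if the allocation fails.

Answer: 50

Derivation:
Op 1: a = malloc(10) -> a = 0; heap: [0-9 ALLOC][10-60 FREE]
Op 2: a = realloc(a, 28) -> a = 0; heap: [0-27 ALLOC][28-60 FREE]
Op 3: b = malloc(3) -> b = 28; heap: [0-27 ALLOC][28-30 ALLOC][31-60 FREE]
Op 4: c = malloc(12) -> c = 31; heap: [0-27 ALLOC][28-30 ALLOC][31-42 ALLOC][43-60 FREE]
Op 5: d = malloc(7) -> d = 43; heap: [0-27 ALLOC][28-30 ALLOC][31-42 ALLOC][43-49 ALLOC][50-60 FREE]
Op 6: c = realloc(c, 16) -> NULL (c unchanged); heap: [0-27 ALLOC][28-30 ALLOC][31-42 ALLOC][43-49 ALLOC][50-60 FREE]
malloc(4): first-fit scan over [0-27 ALLOC][28-30 ALLOC][31-42 ALLOC][43-49 ALLOC][50-60 FREE] -> 50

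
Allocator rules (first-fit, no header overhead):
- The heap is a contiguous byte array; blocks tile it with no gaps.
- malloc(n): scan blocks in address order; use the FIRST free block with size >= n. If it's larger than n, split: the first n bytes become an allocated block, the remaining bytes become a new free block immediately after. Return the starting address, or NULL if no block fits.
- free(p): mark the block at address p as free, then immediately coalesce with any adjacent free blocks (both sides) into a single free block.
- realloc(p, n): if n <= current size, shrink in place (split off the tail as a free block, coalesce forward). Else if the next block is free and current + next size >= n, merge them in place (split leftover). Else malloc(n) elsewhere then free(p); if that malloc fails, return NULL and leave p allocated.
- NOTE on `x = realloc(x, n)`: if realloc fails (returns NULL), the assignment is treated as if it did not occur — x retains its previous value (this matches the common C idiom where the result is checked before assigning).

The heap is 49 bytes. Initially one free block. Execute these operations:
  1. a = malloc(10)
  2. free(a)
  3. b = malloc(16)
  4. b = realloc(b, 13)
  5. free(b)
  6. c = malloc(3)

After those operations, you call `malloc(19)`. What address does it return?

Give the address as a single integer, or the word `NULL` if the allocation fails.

Answer: 3

Derivation:
Op 1: a = malloc(10) -> a = 0; heap: [0-9 ALLOC][10-48 FREE]
Op 2: free(a) -> (freed a); heap: [0-48 FREE]
Op 3: b = malloc(16) -> b = 0; heap: [0-15 ALLOC][16-48 FREE]
Op 4: b = realloc(b, 13) -> b = 0; heap: [0-12 ALLOC][13-48 FREE]
Op 5: free(b) -> (freed b); heap: [0-48 FREE]
Op 6: c = malloc(3) -> c = 0; heap: [0-2 ALLOC][3-48 FREE]
malloc(19): first-fit scan over [0-2 ALLOC][3-48 FREE] -> 3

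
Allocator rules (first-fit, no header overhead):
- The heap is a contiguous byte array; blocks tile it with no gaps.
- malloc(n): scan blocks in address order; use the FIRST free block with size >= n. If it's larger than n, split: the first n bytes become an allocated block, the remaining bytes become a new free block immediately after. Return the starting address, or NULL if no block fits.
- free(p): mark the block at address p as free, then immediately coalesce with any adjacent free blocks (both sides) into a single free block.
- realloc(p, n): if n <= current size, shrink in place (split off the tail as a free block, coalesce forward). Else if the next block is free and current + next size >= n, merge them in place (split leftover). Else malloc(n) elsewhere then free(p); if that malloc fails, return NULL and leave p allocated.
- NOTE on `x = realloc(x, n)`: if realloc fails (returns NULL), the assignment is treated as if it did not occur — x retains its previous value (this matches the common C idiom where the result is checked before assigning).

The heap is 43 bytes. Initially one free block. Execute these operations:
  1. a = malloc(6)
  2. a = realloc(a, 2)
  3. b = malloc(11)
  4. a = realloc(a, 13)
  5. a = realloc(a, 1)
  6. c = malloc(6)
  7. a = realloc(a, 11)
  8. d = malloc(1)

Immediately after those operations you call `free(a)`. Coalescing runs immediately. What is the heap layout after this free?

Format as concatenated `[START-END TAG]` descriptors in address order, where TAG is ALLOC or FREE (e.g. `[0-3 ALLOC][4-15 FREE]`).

Op 1: a = malloc(6) -> a = 0; heap: [0-5 ALLOC][6-42 FREE]
Op 2: a = realloc(a, 2) -> a = 0; heap: [0-1 ALLOC][2-42 FREE]
Op 3: b = malloc(11) -> b = 2; heap: [0-1 ALLOC][2-12 ALLOC][13-42 FREE]
Op 4: a = realloc(a, 13) -> a = 13; heap: [0-1 FREE][2-12 ALLOC][13-25 ALLOC][26-42 FREE]
Op 5: a = realloc(a, 1) -> a = 13; heap: [0-1 FREE][2-12 ALLOC][13-13 ALLOC][14-42 FREE]
Op 6: c = malloc(6) -> c = 14; heap: [0-1 FREE][2-12 ALLOC][13-13 ALLOC][14-19 ALLOC][20-42 FREE]
Op 7: a = realloc(a, 11) -> a = 20; heap: [0-1 FREE][2-12 ALLOC][13-13 FREE][14-19 ALLOC][20-30 ALLOC][31-42 FREE]
Op 8: d = malloc(1) -> d = 0; heap: [0-0 ALLOC][1-1 FREE][2-12 ALLOC][13-13 FREE][14-19 ALLOC][20-30 ALLOC][31-42 FREE]
free(a): a = 20 -> block [20-30 ALLOC]; mark free, coalesce with adjacent free neighbors -> [0-0 ALLOC][1-1 FREE][2-12 ALLOC][13-13 FREE][14-19 ALLOC][20-42 FREE]

Answer: [0-0 ALLOC][1-1 FREE][2-12 ALLOC][13-13 FREE][14-19 ALLOC][20-42 FREE]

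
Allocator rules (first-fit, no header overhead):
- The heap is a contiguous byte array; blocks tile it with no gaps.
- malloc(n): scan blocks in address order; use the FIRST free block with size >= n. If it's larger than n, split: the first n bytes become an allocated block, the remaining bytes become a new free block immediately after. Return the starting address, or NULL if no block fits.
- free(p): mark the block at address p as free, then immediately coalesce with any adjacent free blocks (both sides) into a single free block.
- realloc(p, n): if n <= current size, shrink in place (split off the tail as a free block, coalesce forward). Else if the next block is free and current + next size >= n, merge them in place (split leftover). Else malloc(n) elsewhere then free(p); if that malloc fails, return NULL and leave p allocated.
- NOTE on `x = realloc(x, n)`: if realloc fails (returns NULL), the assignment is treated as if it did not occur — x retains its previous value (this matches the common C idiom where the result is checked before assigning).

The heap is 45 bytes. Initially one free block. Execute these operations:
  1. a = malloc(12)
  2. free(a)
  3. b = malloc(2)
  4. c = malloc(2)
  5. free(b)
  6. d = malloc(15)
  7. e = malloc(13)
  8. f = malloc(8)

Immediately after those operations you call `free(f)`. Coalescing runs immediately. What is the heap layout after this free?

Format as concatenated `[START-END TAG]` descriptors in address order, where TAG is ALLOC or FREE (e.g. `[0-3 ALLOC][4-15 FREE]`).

Answer: [0-1 FREE][2-3 ALLOC][4-18 ALLOC][19-31 ALLOC][32-44 FREE]

Derivation:
Op 1: a = malloc(12) -> a = 0; heap: [0-11 ALLOC][12-44 FREE]
Op 2: free(a) -> (freed a); heap: [0-44 FREE]
Op 3: b = malloc(2) -> b = 0; heap: [0-1 ALLOC][2-44 FREE]
Op 4: c = malloc(2) -> c = 2; heap: [0-1 ALLOC][2-3 ALLOC][4-44 FREE]
Op 5: free(b) -> (freed b); heap: [0-1 FREE][2-3 ALLOC][4-44 FREE]
Op 6: d = malloc(15) -> d = 4; heap: [0-1 FREE][2-3 ALLOC][4-18 ALLOC][19-44 FREE]
Op 7: e = malloc(13) -> e = 19; heap: [0-1 FREE][2-3 ALLOC][4-18 ALLOC][19-31 ALLOC][32-44 FREE]
Op 8: f = malloc(8) -> f = 32; heap: [0-1 FREE][2-3 ALLOC][4-18 ALLOC][19-31 ALLOC][32-39 ALLOC][40-44 FREE]
free(f): f = 32 -> block [32-39 ALLOC]; mark free, coalesce with adjacent free neighbors -> [0-1 FREE][2-3 ALLOC][4-18 ALLOC][19-31 ALLOC][32-44 FREE]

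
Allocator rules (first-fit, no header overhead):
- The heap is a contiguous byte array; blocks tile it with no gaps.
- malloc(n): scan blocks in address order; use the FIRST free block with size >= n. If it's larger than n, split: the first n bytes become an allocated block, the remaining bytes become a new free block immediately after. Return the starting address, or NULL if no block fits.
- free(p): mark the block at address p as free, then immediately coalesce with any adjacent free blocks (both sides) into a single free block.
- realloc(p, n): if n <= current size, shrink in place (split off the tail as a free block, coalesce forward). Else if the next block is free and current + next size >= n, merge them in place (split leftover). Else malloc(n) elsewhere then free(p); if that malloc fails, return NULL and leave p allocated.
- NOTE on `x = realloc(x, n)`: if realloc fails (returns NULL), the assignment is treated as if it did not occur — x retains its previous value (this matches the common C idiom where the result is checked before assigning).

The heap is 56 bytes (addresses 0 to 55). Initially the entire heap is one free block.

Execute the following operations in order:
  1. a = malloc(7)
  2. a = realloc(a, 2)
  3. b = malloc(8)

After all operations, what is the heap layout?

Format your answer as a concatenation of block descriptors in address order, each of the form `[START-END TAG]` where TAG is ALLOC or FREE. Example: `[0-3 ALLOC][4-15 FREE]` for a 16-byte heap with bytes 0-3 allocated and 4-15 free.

Op 1: a = malloc(7) -> a = 0; heap: [0-6 ALLOC][7-55 FREE]
Op 2: a = realloc(a, 2) -> a = 0; heap: [0-1 ALLOC][2-55 FREE]
Op 3: b = malloc(8) -> b = 2; heap: [0-1 ALLOC][2-9 ALLOC][10-55 FREE]

Answer: [0-1 ALLOC][2-9 ALLOC][10-55 FREE]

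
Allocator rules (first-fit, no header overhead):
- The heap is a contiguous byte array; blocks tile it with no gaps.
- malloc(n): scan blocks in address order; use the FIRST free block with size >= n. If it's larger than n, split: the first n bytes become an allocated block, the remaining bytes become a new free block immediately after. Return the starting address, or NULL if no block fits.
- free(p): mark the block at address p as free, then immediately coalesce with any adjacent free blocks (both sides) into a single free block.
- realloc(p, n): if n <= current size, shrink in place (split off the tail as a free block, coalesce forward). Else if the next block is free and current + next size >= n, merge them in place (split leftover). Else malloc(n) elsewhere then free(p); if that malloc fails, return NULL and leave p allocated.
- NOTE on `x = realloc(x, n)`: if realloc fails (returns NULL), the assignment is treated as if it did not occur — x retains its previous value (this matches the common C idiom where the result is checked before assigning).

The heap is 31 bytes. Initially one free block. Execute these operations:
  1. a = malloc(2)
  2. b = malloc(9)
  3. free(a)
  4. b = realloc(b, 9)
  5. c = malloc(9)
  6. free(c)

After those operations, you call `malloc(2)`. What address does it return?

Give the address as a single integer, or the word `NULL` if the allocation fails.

Op 1: a = malloc(2) -> a = 0; heap: [0-1 ALLOC][2-30 FREE]
Op 2: b = malloc(9) -> b = 2; heap: [0-1 ALLOC][2-10 ALLOC][11-30 FREE]
Op 3: free(a) -> (freed a); heap: [0-1 FREE][2-10 ALLOC][11-30 FREE]
Op 4: b = realloc(b, 9) -> b = 2; heap: [0-1 FREE][2-10 ALLOC][11-30 FREE]
Op 5: c = malloc(9) -> c = 11; heap: [0-1 FREE][2-10 ALLOC][11-19 ALLOC][20-30 FREE]
Op 6: free(c) -> (freed c); heap: [0-1 FREE][2-10 ALLOC][11-30 FREE]
malloc(2): first-fit scan over [0-1 FREE][2-10 ALLOC][11-30 FREE] -> 0

Answer: 0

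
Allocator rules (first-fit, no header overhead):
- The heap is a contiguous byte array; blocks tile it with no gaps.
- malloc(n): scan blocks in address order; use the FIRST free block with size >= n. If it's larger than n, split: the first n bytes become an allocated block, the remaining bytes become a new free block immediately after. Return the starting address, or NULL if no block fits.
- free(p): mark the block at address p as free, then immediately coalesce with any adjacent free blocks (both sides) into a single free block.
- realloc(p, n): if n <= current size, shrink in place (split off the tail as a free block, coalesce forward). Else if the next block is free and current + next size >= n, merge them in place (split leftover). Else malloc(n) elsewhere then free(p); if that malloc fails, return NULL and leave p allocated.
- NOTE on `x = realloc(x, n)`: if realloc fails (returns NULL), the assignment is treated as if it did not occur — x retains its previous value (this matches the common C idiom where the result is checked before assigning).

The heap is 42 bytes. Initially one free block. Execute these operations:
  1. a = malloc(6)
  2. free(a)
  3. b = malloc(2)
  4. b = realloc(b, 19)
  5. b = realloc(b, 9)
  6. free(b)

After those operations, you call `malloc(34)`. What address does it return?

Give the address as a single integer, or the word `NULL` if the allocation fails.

Answer: 0

Derivation:
Op 1: a = malloc(6) -> a = 0; heap: [0-5 ALLOC][6-41 FREE]
Op 2: free(a) -> (freed a); heap: [0-41 FREE]
Op 3: b = malloc(2) -> b = 0; heap: [0-1 ALLOC][2-41 FREE]
Op 4: b = realloc(b, 19) -> b = 0; heap: [0-18 ALLOC][19-41 FREE]
Op 5: b = realloc(b, 9) -> b = 0; heap: [0-8 ALLOC][9-41 FREE]
Op 6: free(b) -> (freed b); heap: [0-41 FREE]
malloc(34): first-fit scan over [0-41 FREE] -> 0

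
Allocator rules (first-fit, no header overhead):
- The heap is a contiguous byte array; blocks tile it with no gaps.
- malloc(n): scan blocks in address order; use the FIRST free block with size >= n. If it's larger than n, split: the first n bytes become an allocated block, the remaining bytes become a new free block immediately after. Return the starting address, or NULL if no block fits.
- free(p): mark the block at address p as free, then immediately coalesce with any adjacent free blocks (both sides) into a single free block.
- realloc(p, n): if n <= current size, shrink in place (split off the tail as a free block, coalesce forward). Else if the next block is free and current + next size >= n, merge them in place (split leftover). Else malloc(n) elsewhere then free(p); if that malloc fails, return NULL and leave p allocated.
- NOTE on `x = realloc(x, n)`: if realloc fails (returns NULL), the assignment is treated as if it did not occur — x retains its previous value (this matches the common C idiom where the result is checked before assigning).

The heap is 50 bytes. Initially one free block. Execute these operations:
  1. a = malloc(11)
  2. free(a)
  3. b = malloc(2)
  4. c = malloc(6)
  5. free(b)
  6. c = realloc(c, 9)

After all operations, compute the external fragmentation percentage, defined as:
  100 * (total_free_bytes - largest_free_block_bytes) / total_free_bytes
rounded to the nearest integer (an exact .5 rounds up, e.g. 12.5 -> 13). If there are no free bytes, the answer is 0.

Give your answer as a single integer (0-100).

Answer: 5

Derivation:
Op 1: a = malloc(11) -> a = 0; heap: [0-10 ALLOC][11-49 FREE]
Op 2: free(a) -> (freed a); heap: [0-49 FREE]
Op 3: b = malloc(2) -> b = 0; heap: [0-1 ALLOC][2-49 FREE]
Op 4: c = malloc(6) -> c = 2; heap: [0-1 ALLOC][2-7 ALLOC][8-49 FREE]
Op 5: free(b) -> (freed b); heap: [0-1 FREE][2-7 ALLOC][8-49 FREE]
Op 6: c = realloc(c, 9) -> c = 2; heap: [0-1 FREE][2-10 ALLOC][11-49 FREE]
Free blocks: [2 39] total_free=41 largest=39 -> 100*(41-39)/41 = 200/41 ≈ 4.878 -> rounds to 5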